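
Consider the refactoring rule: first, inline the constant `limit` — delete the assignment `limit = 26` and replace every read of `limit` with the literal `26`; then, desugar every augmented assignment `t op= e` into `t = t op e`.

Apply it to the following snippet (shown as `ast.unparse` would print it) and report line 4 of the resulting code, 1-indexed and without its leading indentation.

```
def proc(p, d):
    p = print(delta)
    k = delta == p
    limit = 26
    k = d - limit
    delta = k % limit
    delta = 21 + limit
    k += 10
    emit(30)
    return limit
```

k = d - 26

Transformed code:
def proc(p, d):
    p = print(delta)
    k = delta == p
    k = d - 26
    delta = k % 26
    delta = 21 + 26
    k = k + 10
    emit(30)
    return 26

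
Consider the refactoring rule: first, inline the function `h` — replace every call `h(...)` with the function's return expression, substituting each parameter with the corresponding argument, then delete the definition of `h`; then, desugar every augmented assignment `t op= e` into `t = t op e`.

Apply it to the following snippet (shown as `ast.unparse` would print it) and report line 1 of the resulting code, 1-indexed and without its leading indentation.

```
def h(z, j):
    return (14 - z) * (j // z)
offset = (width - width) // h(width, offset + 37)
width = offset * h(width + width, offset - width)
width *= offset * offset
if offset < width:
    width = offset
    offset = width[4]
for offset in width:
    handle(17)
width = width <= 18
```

Transformed code:
offset = (width - width) // ((14 - width) * ((offset + 37) // width))
width = offset * ((14 - (width + width)) * ((offset - width) // (width + width)))
width = width * (offset * offset)
if offset < width:
    width = offset
    offset = width[4]
for offset in width:
    handle(17)
width = width <= 18

offset = (width - width) // ((14 - width) * ((offset + 37) // width))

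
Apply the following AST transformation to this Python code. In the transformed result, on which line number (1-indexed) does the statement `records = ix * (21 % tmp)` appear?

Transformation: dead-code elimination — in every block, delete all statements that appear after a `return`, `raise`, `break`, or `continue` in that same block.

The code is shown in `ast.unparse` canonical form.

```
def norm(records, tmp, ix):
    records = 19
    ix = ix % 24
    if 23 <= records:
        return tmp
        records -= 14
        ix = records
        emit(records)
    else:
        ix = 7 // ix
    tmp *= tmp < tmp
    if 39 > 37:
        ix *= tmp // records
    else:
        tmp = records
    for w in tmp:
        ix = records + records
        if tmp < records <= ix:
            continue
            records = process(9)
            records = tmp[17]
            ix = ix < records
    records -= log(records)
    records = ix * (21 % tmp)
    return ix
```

Transformed code:
def norm(records, tmp, ix):
    records = 19
    ix = ix % 24
    if 23 <= records:
        return tmp
    else:
        ix = 7 // ix
    tmp *= tmp < tmp
    if 39 > 37:
        ix *= tmp // records
    else:
        tmp = records
    for w in tmp:
        ix = records + records
        if tmp < records <= ix:
            continue
    records -= log(records)
    records = ix * (21 % tmp)
    return ix

18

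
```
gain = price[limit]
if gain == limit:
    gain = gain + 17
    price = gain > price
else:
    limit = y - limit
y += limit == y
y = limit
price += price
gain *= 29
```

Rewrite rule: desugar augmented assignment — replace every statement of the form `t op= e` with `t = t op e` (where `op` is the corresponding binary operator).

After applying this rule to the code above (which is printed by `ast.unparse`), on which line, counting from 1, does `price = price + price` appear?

9

Transformed code:
gain = price[limit]
if gain == limit:
    gain = gain + 17
    price = gain > price
else:
    limit = y - limit
y = y + (limit == y)
y = limit
price = price + price
gain = gain * 29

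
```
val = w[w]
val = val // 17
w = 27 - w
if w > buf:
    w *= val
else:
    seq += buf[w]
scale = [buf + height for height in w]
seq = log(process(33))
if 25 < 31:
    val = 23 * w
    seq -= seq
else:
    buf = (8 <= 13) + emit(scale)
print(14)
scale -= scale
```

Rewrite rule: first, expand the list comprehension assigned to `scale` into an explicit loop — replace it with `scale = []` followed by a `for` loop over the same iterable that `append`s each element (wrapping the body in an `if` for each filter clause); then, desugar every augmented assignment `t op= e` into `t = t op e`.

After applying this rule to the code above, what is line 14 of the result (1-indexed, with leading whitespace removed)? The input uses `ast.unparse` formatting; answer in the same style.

seq = seq - seq

Transformed code:
val = w[w]
val = val // 17
w = 27 - w
if w > buf:
    w = w * val
else:
    seq = seq + buf[w]
scale = []
for height in w:
    scale.append(buf + height)
seq = log(process(33))
if 25 < 31:
    val = 23 * w
    seq = seq - seq
else:
    buf = (8 <= 13) + emit(scale)
print(14)
scale = scale - scale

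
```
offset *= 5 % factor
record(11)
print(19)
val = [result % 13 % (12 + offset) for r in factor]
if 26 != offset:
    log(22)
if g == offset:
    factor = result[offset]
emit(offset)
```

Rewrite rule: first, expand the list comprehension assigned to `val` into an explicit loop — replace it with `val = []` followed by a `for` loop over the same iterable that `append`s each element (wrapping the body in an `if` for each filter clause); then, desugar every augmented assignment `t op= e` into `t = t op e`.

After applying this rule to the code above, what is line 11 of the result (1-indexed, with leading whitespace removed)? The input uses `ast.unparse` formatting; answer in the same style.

emit(offset)

Transformed code:
offset = offset * (5 % factor)
record(11)
print(19)
val = []
for r in factor:
    val.append(result % 13 % (12 + offset))
if 26 != offset:
    log(22)
if g == offset:
    factor = result[offset]
emit(offset)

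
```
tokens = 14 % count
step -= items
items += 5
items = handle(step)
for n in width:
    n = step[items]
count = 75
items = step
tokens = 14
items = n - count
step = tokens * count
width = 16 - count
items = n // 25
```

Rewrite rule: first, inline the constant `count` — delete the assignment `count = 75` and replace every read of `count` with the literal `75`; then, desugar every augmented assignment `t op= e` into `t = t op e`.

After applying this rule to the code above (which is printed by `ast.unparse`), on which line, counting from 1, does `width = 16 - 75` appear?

11

Transformed code:
tokens = 14 % 75
step = step - items
items = items + 5
items = handle(step)
for n in width:
    n = step[items]
items = step
tokens = 14
items = n - 75
step = tokens * 75
width = 16 - 75
items = n // 25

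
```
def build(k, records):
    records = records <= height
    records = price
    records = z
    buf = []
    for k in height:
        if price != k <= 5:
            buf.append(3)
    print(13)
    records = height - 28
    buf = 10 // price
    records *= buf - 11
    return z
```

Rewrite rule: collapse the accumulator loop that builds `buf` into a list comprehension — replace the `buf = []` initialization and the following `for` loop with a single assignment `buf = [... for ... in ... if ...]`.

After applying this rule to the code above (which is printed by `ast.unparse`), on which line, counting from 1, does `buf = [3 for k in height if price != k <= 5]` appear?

Transformed code:
def build(k, records):
    records = records <= height
    records = price
    records = z
    buf = [3 for k in height if price != k <= 5]
    print(13)
    records = height - 28
    buf = 10 // price
    records *= buf - 11
    return z

5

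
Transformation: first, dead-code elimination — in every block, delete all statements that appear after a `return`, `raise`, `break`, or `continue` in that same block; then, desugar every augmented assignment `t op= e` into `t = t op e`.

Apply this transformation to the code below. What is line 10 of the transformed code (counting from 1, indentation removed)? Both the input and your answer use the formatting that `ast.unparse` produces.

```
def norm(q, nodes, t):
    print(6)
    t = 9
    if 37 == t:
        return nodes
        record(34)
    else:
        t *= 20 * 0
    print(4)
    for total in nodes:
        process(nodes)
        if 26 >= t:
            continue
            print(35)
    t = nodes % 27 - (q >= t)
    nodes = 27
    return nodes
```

process(nodes)

Transformed code:
def norm(q, nodes, t):
    print(6)
    t = 9
    if 37 == t:
        return nodes
    else:
        t = t * (20 * 0)
    print(4)
    for total in nodes:
        process(nodes)
        if 26 >= t:
            continue
    t = nodes % 27 - (q >= t)
    nodes = 27
    return nodes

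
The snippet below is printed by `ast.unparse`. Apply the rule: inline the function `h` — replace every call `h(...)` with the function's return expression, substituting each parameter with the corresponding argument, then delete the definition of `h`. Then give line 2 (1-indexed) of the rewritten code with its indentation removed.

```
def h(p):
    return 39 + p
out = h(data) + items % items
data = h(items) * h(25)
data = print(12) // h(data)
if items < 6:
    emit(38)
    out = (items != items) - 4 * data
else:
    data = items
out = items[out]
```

Transformed code:
out = 39 + data + items % items
data = (39 + items) * (39 + 25)
data = print(12) // (39 + data)
if items < 6:
    emit(38)
    out = (items != items) - 4 * data
else:
    data = items
out = items[out]

data = (39 + items) * (39 + 25)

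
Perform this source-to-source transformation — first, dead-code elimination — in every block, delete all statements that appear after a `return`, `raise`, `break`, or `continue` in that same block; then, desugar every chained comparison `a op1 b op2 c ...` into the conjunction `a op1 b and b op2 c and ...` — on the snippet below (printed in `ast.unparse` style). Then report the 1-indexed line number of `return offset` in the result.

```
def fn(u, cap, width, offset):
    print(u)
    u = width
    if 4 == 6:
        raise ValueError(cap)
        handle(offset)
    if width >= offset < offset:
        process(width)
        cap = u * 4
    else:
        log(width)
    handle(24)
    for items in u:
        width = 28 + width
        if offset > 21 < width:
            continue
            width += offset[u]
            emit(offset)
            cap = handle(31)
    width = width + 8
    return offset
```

17

Transformed code:
def fn(u, cap, width, offset):
    print(u)
    u = width
    if 4 == 6:
        raise ValueError(cap)
    if width >= offset and offset < offset:
        process(width)
        cap = u * 4
    else:
        log(width)
    handle(24)
    for items in u:
        width = 28 + width
        if offset > 21 and 21 < width:
            continue
    width = width + 8
    return offset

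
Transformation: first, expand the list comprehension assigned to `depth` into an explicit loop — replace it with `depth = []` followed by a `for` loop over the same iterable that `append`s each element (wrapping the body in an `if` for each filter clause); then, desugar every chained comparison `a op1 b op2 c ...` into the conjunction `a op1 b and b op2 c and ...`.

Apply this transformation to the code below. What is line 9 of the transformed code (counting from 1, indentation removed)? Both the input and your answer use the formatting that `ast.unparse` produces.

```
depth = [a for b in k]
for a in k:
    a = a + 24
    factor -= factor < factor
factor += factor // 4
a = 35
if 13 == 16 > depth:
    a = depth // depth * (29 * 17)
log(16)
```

if 13 == 16 and 16 > depth:

Transformed code:
depth = []
for b in k:
    depth.append(a)
for a in k:
    a = a + 24
    factor -= factor < factor
factor += factor // 4
a = 35
if 13 == 16 and 16 > depth:
    a = depth // depth * (29 * 17)
log(16)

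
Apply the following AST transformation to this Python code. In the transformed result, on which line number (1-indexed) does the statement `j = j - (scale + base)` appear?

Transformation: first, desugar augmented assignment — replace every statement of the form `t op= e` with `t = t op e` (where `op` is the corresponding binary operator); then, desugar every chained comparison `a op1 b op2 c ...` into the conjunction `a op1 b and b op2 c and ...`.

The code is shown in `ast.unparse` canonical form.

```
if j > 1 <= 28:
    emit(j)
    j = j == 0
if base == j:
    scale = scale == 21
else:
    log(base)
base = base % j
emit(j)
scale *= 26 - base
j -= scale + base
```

Transformed code:
if j > 1 and 1 <= 28:
    emit(j)
    j = j == 0
if base == j:
    scale = scale == 21
else:
    log(base)
base = base % j
emit(j)
scale = scale * (26 - base)
j = j - (scale + base)

11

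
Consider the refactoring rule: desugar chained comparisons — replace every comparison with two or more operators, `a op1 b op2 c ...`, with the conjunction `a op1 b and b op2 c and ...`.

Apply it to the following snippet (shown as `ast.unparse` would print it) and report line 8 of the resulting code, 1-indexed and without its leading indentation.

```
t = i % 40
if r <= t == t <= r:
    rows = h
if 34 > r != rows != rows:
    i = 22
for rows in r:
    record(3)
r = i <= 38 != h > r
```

r = i <= 38 and 38 != h and (h > r)

Transformed code:
t = i % 40
if r <= t and t == t and (t <= r):
    rows = h
if 34 > r and r != rows and (rows != rows):
    i = 22
for rows in r:
    record(3)
r = i <= 38 and 38 != h and (h > r)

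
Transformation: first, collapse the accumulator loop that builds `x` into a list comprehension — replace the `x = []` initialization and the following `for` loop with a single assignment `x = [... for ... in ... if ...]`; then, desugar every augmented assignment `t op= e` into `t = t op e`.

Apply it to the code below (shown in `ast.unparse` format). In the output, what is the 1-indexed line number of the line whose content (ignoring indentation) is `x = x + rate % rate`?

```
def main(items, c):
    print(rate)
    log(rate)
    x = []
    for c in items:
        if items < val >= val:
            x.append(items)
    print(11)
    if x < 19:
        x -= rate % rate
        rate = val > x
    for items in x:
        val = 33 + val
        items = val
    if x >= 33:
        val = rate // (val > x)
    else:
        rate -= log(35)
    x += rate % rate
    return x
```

16

Transformed code:
def main(items, c):
    print(rate)
    log(rate)
    x = [items for c in items if items < val >= val]
    print(11)
    if x < 19:
        x = x - rate % rate
        rate = val > x
    for items in x:
        val = 33 + val
        items = val
    if x >= 33:
        val = rate // (val > x)
    else:
        rate = rate - log(35)
    x = x + rate % rate
    return x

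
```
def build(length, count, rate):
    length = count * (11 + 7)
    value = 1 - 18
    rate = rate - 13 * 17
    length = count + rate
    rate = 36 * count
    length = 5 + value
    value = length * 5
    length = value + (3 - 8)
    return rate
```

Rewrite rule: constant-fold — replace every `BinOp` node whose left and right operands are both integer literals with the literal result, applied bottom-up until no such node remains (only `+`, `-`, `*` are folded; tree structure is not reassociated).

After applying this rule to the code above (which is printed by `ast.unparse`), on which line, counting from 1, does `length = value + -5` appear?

Transformed code:
def build(length, count, rate):
    length = count * 18
    value = -17
    rate = rate - 221
    length = count + rate
    rate = 36 * count
    length = 5 + value
    value = length * 5
    length = value + -5
    return rate

9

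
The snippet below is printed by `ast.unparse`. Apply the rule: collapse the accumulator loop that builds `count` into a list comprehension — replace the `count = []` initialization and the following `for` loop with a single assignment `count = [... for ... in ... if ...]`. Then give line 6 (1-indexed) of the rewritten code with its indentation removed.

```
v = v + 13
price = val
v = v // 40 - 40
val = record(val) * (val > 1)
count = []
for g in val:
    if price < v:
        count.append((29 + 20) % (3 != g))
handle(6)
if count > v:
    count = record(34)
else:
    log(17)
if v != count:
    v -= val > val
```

handle(6)

Transformed code:
v = v + 13
price = val
v = v // 40 - 40
val = record(val) * (val > 1)
count = [(29 + 20) % (3 != g) for g in val if price < v]
handle(6)
if count > v:
    count = record(34)
else:
    log(17)
if v != count:
    v -= val > val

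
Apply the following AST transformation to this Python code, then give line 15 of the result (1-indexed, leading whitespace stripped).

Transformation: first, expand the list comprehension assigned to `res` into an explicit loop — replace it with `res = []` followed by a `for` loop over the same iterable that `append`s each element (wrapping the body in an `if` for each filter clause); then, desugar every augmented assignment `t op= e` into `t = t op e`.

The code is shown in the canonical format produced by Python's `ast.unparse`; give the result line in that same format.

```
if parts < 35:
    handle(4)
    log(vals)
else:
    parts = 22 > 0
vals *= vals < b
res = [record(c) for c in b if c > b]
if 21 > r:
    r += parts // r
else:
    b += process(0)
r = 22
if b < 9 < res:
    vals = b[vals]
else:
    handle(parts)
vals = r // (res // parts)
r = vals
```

r = 22

Transformed code:
if parts < 35:
    handle(4)
    log(vals)
else:
    parts = 22 > 0
vals = vals * (vals < b)
res = []
for c in b:
    if c > b:
        res.append(record(c))
if 21 > r:
    r = r + parts // r
else:
    b = b + process(0)
r = 22
if b < 9 < res:
    vals = b[vals]
else:
    handle(parts)
vals = r // (res // parts)
r = vals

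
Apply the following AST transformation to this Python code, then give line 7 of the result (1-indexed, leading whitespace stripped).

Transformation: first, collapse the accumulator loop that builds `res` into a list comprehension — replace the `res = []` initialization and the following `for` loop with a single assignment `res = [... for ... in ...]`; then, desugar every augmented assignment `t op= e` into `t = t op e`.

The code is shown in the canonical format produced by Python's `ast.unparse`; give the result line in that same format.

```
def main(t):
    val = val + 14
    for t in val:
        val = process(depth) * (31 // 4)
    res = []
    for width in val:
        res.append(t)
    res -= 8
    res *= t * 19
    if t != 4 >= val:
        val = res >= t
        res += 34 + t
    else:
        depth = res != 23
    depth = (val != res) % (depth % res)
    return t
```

res = res * (t * 19)

Transformed code:
def main(t):
    val = val + 14
    for t in val:
        val = process(depth) * (31 // 4)
    res = [t for width in val]
    res = res - 8
    res = res * (t * 19)
    if t != 4 >= val:
        val = res >= t
        res = res + (34 + t)
    else:
        depth = res != 23
    depth = (val != res) % (depth % res)
    return t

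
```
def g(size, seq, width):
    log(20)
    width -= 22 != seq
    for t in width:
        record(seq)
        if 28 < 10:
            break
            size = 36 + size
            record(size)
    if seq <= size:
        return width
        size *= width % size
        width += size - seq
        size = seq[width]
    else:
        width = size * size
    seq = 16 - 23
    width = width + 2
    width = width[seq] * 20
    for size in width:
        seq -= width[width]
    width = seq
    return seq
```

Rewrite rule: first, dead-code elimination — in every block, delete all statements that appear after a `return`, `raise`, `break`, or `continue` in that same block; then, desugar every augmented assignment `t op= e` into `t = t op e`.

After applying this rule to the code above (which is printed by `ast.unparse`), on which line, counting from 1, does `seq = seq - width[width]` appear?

16

Transformed code:
def g(size, seq, width):
    log(20)
    width = width - (22 != seq)
    for t in width:
        record(seq)
        if 28 < 10:
            break
    if seq <= size:
        return width
    else:
        width = size * size
    seq = 16 - 23
    width = width + 2
    width = width[seq] * 20
    for size in width:
        seq = seq - width[width]
    width = seq
    return seq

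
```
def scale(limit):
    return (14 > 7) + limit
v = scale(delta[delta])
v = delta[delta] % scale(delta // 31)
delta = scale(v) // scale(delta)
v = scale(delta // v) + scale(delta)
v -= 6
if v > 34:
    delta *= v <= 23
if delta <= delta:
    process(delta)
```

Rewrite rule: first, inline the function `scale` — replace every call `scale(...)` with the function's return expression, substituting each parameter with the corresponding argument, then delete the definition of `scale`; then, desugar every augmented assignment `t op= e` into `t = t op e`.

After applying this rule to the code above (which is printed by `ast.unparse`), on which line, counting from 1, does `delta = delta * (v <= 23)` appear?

Transformed code:
v = (14 > 7) + delta[delta]
v = delta[delta] % ((14 > 7) + delta // 31)
delta = ((14 > 7) + v) // ((14 > 7) + delta)
v = (14 > 7) + delta // v + ((14 > 7) + delta)
v = v - 6
if v > 34:
    delta = delta * (v <= 23)
if delta <= delta:
    process(delta)

7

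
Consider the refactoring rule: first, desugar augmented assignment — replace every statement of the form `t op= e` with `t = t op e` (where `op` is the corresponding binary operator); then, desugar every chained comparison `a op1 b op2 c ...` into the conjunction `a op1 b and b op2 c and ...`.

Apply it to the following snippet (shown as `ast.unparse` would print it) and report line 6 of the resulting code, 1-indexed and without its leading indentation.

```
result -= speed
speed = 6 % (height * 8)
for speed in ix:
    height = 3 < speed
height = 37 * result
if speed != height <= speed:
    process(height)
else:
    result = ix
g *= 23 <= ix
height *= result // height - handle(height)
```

if speed != height and height <= speed:

Transformed code:
result = result - speed
speed = 6 % (height * 8)
for speed in ix:
    height = 3 < speed
height = 37 * result
if speed != height and height <= speed:
    process(height)
else:
    result = ix
g = g * (23 <= ix)
height = height * (result // height - handle(height))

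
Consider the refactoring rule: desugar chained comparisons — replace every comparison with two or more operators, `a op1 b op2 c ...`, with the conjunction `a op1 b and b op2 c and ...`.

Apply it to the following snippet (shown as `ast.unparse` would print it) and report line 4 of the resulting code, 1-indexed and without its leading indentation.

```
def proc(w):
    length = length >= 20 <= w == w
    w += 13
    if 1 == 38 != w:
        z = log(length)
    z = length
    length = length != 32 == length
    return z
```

if 1 == 38 and 38 != w:

Transformed code:
def proc(w):
    length = length >= 20 and 20 <= w and (w == w)
    w += 13
    if 1 == 38 and 38 != w:
        z = log(length)
    z = length
    length = length != 32 and 32 == length
    return z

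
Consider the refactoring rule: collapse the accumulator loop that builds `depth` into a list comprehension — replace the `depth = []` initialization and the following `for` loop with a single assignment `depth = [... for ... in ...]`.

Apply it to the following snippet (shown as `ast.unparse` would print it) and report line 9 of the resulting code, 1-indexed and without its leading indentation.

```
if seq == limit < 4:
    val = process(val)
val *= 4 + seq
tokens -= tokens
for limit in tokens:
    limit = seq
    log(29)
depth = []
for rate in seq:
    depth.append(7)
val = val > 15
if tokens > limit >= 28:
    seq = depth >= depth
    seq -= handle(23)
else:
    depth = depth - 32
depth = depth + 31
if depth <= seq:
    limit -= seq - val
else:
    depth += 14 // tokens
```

Transformed code:
if seq == limit < 4:
    val = process(val)
val *= 4 + seq
tokens -= tokens
for limit in tokens:
    limit = seq
    log(29)
depth = [7 for rate in seq]
val = val > 15
if tokens > limit >= 28:
    seq = depth >= depth
    seq -= handle(23)
else:
    depth = depth - 32
depth = depth + 31
if depth <= seq:
    limit -= seq - val
else:
    depth += 14 // tokens

val = val > 15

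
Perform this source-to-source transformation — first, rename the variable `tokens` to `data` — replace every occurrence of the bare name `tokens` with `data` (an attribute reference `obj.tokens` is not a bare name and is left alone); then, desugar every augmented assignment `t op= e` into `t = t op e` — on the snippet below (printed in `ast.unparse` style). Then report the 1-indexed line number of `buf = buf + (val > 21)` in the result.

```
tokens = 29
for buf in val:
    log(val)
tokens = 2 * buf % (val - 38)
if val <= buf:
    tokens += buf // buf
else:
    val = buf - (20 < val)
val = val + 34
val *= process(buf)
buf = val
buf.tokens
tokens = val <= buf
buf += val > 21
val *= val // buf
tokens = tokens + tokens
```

Transformed code:
data = 29
for buf in val:
    log(val)
data = 2 * buf % (val - 38)
if val <= buf:
    data = data + buf // buf
else:
    val = buf - (20 < val)
val = val + 34
val = val * process(buf)
buf = val
buf.tokens
data = val <= buf
buf = buf + (val > 21)
val = val * (val // buf)
data = data + data

14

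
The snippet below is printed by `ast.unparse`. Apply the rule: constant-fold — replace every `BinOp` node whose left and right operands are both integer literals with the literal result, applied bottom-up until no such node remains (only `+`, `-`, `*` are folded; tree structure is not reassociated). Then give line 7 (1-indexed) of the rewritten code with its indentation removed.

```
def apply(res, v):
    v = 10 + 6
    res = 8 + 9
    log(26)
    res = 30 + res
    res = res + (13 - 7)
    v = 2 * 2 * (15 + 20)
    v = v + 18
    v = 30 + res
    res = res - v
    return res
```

v = 140

Transformed code:
def apply(res, v):
    v = 16
    res = 17
    log(26)
    res = 30 + res
    res = res + 6
    v = 140
    v = v + 18
    v = 30 + res
    res = res - v
    return res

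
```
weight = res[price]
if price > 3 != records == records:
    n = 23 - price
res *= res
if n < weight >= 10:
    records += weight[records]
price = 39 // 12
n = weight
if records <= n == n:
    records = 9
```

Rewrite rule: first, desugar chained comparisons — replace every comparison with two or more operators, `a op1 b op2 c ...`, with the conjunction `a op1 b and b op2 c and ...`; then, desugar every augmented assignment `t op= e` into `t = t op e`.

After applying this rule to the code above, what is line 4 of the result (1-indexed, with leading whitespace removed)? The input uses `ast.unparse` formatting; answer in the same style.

Transformed code:
weight = res[price]
if price > 3 and 3 != records and (records == records):
    n = 23 - price
res = res * res
if n < weight and weight >= 10:
    records = records + weight[records]
price = 39 // 12
n = weight
if records <= n and n == n:
    records = 9

res = res * res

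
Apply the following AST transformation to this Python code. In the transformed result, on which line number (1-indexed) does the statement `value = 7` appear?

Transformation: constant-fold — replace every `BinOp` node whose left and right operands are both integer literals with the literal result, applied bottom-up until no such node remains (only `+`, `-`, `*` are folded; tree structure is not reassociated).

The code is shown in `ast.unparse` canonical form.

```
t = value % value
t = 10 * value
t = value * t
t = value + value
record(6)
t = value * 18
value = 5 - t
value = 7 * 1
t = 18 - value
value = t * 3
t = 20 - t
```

8

Transformed code:
t = value % value
t = 10 * value
t = value * t
t = value + value
record(6)
t = value * 18
value = 5 - t
value = 7
t = 18 - value
value = t * 3
t = 20 - t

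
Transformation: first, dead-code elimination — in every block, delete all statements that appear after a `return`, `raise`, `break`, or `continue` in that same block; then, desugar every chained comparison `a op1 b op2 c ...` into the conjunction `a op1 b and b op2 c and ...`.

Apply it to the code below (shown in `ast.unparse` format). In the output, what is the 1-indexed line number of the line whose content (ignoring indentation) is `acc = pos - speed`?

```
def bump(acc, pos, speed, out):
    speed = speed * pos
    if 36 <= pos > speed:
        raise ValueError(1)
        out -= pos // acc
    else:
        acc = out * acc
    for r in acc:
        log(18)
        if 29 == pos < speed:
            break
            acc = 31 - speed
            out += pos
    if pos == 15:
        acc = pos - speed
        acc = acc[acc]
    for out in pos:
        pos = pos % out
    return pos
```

12

Transformed code:
def bump(acc, pos, speed, out):
    speed = speed * pos
    if 36 <= pos and pos > speed:
        raise ValueError(1)
    else:
        acc = out * acc
    for r in acc:
        log(18)
        if 29 == pos and pos < speed:
            break
    if pos == 15:
        acc = pos - speed
        acc = acc[acc]
    for out in pos:
        pos = pos % out
    return pos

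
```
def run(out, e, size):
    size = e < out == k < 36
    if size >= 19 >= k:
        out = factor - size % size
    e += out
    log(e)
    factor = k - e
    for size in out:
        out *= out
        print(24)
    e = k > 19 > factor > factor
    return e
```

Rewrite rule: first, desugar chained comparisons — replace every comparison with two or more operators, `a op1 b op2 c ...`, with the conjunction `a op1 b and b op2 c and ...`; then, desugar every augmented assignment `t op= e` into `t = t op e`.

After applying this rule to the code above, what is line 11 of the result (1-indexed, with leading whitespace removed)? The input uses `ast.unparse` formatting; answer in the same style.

e = k > 19 and 19 > factor and (factor > factor)

Transformed code:
def run(out, e, size):
    size = e < out and out == k and (k < 36)
    if size >= 19 and 19 >= k:
        out = factor - size % size
    e = e + out
    log(e)
    factor = k - e
    for size in out:
        out = out * out
        print(24)
    e = k > 19 and 19 > factor and (factor > factor)
    return e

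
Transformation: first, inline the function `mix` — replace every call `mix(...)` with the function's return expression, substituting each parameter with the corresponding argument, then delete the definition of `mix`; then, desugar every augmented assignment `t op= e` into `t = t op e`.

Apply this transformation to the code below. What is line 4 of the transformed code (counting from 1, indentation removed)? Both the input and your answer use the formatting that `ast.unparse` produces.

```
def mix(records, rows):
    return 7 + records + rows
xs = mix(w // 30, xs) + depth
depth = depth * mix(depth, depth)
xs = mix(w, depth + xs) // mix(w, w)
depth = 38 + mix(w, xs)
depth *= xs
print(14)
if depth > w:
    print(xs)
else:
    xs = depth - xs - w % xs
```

depth = 38 + (7 + w + xs)

Transformed code:
xs = 7 + w // 30 + xs + depth
depth = depth * (7 + depth + depth)
xs = (7 + w + (depth + xs)) // (7 + w + w)
depth = 38 + (7 + w + xs)
depth = depth * xs
print(14)
if depth > w:
    print(xs)
else:
    xs = depth - xs - w % xs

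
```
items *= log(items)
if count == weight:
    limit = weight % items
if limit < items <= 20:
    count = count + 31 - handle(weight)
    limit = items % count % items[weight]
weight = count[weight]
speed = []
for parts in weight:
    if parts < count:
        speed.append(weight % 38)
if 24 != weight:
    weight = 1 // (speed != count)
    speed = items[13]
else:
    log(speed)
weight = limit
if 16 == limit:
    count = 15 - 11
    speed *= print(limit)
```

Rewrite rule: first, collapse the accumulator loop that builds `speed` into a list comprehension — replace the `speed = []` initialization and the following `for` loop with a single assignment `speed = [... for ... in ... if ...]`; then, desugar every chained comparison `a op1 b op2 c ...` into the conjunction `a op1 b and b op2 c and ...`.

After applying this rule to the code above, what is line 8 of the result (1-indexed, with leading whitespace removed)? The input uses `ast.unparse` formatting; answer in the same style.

Transformed code:
items *= log(items)
if count == weight:
    limit = weight % items
if limit < items and items <= 20:
    count = count + 31 - handle(weight)
    limit = items % count % items[weight]
weight = count[weight]
speed = [weight % 38 for parts in weight if parts < count]
if 24 != weight:
    weight = 1 // (speed != count)
    speed = items[13]
else:
    log(speed)
weight = limit
if 16 == limit:
    count = 15 - 11
    speed *= print(limit)

speed = [weight % 38 for parts in weight if parts < count]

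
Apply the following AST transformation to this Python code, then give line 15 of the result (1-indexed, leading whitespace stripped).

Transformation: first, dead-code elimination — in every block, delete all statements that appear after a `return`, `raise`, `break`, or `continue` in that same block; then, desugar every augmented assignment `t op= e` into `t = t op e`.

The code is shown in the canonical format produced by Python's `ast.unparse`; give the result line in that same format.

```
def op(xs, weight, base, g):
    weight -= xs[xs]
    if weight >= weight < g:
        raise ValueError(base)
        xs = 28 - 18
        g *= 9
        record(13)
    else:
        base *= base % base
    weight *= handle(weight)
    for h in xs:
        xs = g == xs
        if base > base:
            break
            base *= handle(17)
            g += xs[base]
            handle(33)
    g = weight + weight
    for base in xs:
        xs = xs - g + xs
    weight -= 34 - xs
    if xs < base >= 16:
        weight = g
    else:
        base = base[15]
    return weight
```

weight = weight - (34 - xs)

Transformed code:
def op(xs, weight, base, g):
    weight = weight - xs[xs]
    if weight >= weight < g:
        raise ValueError(base)
    else:
        base = base * (base % base)
    weight = weight * handle(weight)
    for h in xs:
        xs = g == xs
        if base > base:
            break
    g = weight + weight
    for base in xs:
        xs = xs - g + xs
    weight = weight - (34 - xs)
    if xs < base >= 16:
        weight = g
    else:
        base = base[15]
    return weight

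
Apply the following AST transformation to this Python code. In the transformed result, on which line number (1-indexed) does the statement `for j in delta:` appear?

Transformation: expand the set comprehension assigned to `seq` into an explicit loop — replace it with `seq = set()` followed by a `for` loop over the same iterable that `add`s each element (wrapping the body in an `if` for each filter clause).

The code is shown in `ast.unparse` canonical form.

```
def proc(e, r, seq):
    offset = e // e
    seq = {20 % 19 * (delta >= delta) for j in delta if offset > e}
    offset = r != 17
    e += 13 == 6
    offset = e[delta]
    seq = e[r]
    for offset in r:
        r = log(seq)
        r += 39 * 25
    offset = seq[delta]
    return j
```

4

Transformed code:
def proc(e, r, seq):
    offset = e // e
    seq = set()
    for j in delta:
        if offset > e:
            seq.add(20 % 19 * (delta >= delta))
    offset = r != 17
    e += 13 == 6
    offset = e[delta]
    seq = e[r]
    for offset in r:
        r = log(seq)
        r += 39 * 25
    offset = seq[delta]
    return j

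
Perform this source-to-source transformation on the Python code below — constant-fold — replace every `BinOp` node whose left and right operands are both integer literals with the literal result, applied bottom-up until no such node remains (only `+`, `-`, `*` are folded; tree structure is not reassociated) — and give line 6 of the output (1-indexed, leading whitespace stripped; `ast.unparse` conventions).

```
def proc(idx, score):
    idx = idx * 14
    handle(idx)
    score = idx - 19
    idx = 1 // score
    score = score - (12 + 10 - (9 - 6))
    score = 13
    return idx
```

Transformed code:
def proc(idx, score):
    idx = idx * 14
    handle(idx)
    score = idx - 19
    idx = 1 // score
    score = score - 19
    score = 13
    return idx

score = score - 19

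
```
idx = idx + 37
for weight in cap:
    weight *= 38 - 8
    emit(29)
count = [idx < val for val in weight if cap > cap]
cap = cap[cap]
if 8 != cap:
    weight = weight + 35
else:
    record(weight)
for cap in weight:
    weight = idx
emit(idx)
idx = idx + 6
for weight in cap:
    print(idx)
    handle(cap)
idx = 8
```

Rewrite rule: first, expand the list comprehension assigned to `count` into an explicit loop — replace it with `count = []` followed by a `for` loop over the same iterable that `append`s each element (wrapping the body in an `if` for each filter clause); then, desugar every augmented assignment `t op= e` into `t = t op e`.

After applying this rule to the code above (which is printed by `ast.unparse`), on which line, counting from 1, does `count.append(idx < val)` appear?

Transformed code:
idx = idx + 37
for weight in cap:
    weight = weight * (38 - 8)
    emit(29)
count = []
for val in weight:
    if cap > cap:
        count.append(idx < val)
cap = cap[cap]
if 8 != cap:
    weight = weight + 35
else:
    record(weight)
for cap in weight:
    weight = idx
emit(idx)
idx = idx + 6
for weight in cap:
    print(idx)
    handle(cap)
idx = 8

8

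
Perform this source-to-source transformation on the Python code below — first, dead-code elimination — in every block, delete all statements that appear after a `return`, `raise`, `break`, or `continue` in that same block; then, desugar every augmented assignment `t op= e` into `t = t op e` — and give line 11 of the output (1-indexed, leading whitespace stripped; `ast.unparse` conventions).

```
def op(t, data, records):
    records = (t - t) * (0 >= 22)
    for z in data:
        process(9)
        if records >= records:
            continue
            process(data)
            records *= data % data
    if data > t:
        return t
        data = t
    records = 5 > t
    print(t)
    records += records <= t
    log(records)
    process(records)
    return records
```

Transformed code:
def op(t, data, records):
    records = (t - t) * (0 >= 22)
    for z in data:
        process(9)
        if records >= records:
            continue
    if data > t:
        return t
    records = 5 > t
    print(t)
    records = records + (records <= t)
    log(records)
    process(records)
    return records

records = records + (records <= t)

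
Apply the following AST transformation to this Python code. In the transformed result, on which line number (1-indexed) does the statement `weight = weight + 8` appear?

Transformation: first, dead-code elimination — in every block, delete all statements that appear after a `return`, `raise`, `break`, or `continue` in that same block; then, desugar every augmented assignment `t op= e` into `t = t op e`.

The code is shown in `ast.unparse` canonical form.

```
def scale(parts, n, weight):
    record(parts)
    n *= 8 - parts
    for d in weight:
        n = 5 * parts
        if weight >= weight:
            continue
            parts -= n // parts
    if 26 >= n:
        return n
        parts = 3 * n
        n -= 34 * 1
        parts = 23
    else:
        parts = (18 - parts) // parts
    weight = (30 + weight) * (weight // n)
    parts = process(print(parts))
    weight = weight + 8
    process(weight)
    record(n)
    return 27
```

14

Transformed code:
def scale(parts, n, weight):
    record(parts)
    n = n * (8 - parts)
    for d in weight:
        n = 5 * parts
        if weight >= weight:
            continue
    if 26 >= n:
        return n
    else:
        parts = (18 - parts) // parts
    weight = (30 + weight) * (weight // n)
    parts = process(print(parts))
    weight = weight + 8
    process(weight)
    record(n)
    return 27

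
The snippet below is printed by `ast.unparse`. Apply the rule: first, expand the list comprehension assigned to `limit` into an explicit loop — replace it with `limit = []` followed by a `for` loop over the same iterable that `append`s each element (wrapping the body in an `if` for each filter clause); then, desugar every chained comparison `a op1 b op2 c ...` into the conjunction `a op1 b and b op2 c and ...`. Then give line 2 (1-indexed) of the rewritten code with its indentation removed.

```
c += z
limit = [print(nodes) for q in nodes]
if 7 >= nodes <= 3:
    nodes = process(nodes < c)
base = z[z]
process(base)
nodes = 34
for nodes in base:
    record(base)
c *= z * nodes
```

limit = []

Transformed code:
c += z
limit = []
for q in nodes:
    limit.append(print(nodes))
if 7 >= nodes and nodes <= 3:
    nodes = process(nodes < c)
base = z[z]
process(base)
nodes = 34
for nodes in base:
    record(base)
c *= z * nodes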